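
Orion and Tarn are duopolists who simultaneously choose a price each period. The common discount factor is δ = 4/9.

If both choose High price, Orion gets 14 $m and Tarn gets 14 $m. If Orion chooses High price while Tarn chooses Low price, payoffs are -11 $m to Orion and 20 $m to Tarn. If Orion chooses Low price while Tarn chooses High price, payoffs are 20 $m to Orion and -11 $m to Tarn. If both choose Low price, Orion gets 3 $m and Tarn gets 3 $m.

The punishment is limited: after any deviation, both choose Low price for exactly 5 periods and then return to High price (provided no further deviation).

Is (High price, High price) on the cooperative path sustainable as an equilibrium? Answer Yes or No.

Comparing payoff streams over the 6 periods until play realigns: cooperate → 14(1+δ+…+δ^5); deviate → 20 + 3(δ+…+δ^5).
Cooperation is sustained iff (14−3)(δ+…+δ^5) ≥ 20−14.
δ+…+δ^5 = 4/9·(1−(4/9)^5)/(1−4/9) = 0.7861, and (20−14)/(14−3) = 0.5455.
0.7861 ≥ 0.5455, so cooperation is sustainable.

Yes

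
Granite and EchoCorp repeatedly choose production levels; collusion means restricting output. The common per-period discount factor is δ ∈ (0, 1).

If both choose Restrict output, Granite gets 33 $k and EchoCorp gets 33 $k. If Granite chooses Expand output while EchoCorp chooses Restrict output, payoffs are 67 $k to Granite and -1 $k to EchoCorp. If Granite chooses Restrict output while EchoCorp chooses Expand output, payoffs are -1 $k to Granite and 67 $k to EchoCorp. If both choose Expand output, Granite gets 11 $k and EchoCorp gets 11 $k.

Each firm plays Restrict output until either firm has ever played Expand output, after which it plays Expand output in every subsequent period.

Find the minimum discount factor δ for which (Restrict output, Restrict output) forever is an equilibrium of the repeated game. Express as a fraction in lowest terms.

17/28

Under grim trigger the critical discount factor is (T−C)/(T−P) with T = 67, C = 33, P = 11.
δ* = (67−33)/(67−11) = 34/56 = 17/28.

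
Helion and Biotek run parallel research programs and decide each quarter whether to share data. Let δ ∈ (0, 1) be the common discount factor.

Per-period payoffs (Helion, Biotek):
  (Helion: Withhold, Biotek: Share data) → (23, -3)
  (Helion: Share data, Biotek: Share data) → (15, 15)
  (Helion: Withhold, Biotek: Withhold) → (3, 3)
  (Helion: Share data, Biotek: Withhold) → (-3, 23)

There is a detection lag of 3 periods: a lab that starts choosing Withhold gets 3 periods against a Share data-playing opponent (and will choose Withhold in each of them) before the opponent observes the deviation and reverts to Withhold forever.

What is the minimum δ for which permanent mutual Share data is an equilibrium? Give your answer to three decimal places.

A deviator earns 23 for 3 periods, then 3 forever; cooperating earns 15 forever. Multiplying the IC by (1−δ):
15 ≥ 23(1−δ^3) + 3δ^3, so 20·δ^3 ≥ 8 and δ^3 ≥ 2/5.
δ ≥ (2/5)^(1/3) ≈ 0.737.

0.737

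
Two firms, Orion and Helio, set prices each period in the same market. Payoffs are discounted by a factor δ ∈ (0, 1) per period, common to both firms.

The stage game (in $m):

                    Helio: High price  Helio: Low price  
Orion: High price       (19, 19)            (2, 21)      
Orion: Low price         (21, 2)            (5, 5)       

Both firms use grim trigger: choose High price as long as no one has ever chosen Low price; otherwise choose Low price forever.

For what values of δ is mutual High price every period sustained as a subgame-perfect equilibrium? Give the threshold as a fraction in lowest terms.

One-period gain from deviating is 21 − 19 = 2. The loss is 19 − 5 = 14 in every subsequent period, with present value 14·δ/(1−δ).
Deviation is unprofitable when 14·δ/(1−δ) ≥ 2, i.e. δ/(1−δ) ≥ 1/7.
Equivalently δ ≥ 2/(2+14) = 1/8.

1/8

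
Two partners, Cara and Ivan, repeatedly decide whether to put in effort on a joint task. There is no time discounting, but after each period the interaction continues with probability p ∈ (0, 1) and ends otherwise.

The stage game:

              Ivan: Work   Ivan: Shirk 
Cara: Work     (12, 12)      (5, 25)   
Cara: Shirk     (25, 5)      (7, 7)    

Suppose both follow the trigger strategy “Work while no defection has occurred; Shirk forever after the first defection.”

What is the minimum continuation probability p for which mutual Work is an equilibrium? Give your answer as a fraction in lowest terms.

13/18

With no time discounting, the continuation probability p plays the role of the discount factor.
Grim-trigger IC: 12/(1−p) ≥ 25 + 7p/(1−p) ⇒ p ≥ (25−12)/(25−7) = 13/18.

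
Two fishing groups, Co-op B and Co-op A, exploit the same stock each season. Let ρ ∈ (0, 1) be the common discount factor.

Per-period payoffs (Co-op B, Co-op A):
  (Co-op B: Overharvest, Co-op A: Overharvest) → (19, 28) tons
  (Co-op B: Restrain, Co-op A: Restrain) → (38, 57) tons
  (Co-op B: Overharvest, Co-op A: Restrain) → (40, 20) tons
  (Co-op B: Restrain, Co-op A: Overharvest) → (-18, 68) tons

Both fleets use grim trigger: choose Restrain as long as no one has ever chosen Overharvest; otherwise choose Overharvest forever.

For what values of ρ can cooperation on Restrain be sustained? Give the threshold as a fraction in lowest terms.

Co-op B: cooperation gives 38 each period; deviation gives 40 once then 19 forever.
  38/(1−ρ) ≥ 40 + 19ρ/(1−ρ) ⇒ ρ ≥ 2/21.
Co-op A: cooperation gives 57 each period; deviation gives 68 once then 28 forever.
  ρ ≥ 11/40.
Both must hold, so the binding constraint is Co-op A's: ρ ≥ 11/40.

11/40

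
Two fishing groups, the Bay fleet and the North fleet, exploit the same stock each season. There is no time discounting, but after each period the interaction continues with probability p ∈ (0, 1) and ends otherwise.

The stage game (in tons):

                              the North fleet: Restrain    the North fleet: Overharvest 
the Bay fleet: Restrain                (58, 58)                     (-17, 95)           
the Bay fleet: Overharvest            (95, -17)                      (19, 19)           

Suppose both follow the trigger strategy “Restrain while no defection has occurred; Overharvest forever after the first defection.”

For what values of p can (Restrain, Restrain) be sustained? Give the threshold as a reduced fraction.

37/76

With no time discounting, the continuation probability p plays the role of the discount factor.
Grim-trigger IC: 58/(1−p) ≥ 95 + 19p/(1−p) ⇒ p ≥ (95−58)/(95−19) = 37/76.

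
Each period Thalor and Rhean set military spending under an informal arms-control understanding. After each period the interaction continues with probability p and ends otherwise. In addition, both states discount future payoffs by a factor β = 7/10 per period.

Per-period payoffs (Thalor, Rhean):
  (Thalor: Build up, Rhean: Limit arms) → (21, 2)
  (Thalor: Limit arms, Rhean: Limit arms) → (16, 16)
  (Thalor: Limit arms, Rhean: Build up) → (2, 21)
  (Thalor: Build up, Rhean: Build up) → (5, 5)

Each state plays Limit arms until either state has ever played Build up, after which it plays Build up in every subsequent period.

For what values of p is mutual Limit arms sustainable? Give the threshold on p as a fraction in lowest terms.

With continuation probability p and discount β, the effective per-period discount factor is βp.
Grim-trigger IC: βp ≥ (21−16)/(21−5) = 5/16.
So p ≥ (5/16)/(7/10) = 25/56.

25/56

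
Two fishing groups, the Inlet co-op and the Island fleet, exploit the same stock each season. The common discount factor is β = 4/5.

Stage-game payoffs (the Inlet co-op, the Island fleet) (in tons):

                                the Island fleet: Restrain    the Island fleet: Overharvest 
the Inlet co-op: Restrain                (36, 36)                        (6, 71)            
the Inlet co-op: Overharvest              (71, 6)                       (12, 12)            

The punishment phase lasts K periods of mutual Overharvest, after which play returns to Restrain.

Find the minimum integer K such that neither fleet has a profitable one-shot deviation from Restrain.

Need Σ_{k=1}^{K} β^k ≥ (71−36)/(36−12) = 1.4583 at β = 4/5.
At K = 2 the sum is 1.4400 < 1.4583; at K = 3 it is 1.9520 ≥ 1.4583.
So the minimum punishment length is K = 3.

3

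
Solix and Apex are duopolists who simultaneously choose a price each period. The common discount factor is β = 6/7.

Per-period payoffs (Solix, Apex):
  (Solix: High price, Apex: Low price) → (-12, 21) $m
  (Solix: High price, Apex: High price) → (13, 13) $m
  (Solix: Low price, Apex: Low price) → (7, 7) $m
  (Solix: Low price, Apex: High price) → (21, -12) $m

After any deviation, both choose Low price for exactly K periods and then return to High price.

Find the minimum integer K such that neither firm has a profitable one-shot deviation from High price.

IC: β(1−β^K)/(1−β) ≥ (21−13)/(13−7) = 4/3.
With β = 6/7: need 1 − β^K ≥ 4/3·(1−6/7)/(6/7), i.e. β^K ≤ 0.7778.
Since (6/7)^1 = 0.8571 and (6/7)^2 = 0.7347, the smallest such K is 2.

2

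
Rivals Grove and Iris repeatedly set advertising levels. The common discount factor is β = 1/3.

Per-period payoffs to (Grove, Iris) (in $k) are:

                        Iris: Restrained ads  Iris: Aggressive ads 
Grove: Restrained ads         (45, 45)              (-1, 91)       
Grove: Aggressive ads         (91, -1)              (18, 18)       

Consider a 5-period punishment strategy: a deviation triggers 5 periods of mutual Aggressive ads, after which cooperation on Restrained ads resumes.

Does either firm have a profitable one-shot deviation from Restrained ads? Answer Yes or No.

Comparing payoff streams over the 6 periods until play realigns: cooperate → 45(1+β+…+β^5); deviate → 91 + 18(β+…+β^5).
Cooperation is sustained iff (45−18)(β+…+β^5) ≥ 91−45.
β+…+β^5 = 1/3·(1−(1/3)^5)/(1−1/3) = 0.4979, and (91−45)/(45−18) = 1.7037.
0.4979 < 1.7037, so cooperation is not sustainable.

Yes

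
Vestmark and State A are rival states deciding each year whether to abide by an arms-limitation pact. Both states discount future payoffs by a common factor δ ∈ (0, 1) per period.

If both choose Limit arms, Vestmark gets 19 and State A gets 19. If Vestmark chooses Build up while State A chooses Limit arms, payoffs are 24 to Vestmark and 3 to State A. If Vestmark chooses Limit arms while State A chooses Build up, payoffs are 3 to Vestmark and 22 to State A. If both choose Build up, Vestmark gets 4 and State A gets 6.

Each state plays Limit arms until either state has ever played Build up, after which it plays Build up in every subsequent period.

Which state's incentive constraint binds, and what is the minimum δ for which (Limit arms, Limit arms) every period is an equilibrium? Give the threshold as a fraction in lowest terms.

Vestmark's threshold: (24−19)/(24−4) = 1/4.
State A's threshold: (22−19)/(22−6) = 3/16.
1/4 > 3/16, so Vestmark binds and δ* = 1/4.

Vestmark; δ ≥ 1/4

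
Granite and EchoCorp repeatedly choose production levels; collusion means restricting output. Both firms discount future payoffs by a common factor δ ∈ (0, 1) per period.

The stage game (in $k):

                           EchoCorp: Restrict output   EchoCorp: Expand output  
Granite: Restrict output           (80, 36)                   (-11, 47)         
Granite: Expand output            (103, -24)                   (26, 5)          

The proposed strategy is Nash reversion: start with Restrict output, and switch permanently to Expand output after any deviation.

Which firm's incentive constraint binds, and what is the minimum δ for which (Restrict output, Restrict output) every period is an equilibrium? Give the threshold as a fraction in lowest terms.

Granite; δ ≥ 23/77

For Granite: deviation gain 103−80 = 23, per-period punishment loss 80−26 = 54. IC gives δ ≥ 23/77.
For EchoCorp: gain 11, loss 31 per period, so δ ≥ 11/42.
The tighter constraint is Granite's, so cooperation needs δ ≥ 23/77.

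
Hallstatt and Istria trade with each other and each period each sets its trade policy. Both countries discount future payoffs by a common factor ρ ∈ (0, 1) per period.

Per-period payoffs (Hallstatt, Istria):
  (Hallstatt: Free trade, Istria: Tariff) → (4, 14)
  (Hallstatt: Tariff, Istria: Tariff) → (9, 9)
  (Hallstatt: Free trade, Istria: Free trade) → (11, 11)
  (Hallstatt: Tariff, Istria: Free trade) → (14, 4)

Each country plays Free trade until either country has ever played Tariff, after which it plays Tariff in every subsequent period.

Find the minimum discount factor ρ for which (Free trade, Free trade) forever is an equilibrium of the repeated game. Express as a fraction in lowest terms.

Under grim trigger the critical discount factor is (T−C)/(T−P) with T = 14, C = 11, P = 9.
ρ* = (14−11)/(14−9) = 3/5.

3/5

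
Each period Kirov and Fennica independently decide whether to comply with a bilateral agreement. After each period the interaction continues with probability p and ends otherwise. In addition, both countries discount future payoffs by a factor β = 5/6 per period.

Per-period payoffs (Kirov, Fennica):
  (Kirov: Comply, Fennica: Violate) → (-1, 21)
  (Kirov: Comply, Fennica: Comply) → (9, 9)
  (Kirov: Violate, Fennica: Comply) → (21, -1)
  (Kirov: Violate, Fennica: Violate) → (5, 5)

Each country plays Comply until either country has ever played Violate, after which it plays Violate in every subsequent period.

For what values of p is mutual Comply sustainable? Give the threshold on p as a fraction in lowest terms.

Expected continuation weight on next period's payoff is β·p = 5/6·p, which plays the role of the discount factor.
Cooperation requires 5/6·p ≥ (21−9)/(21−5) = 3/4, hence p ≥ 9/10.

9/10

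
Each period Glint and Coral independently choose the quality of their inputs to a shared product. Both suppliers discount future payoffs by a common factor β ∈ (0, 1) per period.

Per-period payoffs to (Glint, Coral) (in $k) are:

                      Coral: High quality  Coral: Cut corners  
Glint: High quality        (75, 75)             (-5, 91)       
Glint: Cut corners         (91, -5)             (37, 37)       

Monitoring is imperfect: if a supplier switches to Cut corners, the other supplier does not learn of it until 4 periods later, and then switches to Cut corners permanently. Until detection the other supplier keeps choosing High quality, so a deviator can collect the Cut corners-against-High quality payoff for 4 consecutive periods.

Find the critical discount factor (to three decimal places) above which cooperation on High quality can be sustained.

A deviator earns 91 for 4 periods, then 37 forever; cooperating earns 75 forever. Multiplying the IC by (1−β):
75 ≥ 91(1−β^4) + 37β^4, so 54·β^4 ≥ 16 and β^4 ≥ 8/27.
β ≥ (8/27)^(1/4) ≈ 0.738.

0.738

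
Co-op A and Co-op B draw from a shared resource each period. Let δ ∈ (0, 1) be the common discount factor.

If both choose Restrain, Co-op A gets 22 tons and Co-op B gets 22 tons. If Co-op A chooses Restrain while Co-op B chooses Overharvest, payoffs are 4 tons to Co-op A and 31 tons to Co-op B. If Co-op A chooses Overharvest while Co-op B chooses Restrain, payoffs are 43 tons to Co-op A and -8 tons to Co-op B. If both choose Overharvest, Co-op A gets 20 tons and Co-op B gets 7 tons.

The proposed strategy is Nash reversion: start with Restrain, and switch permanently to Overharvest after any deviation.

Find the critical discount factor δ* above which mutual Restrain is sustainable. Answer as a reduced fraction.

For Co-op A: deviation gain 43−22 = 21, per-period punishment loss 22−20 = 2. IC gives δ ≥ 21/23.
For Co-op B: gain 9, loss 15 per period, so δ ≥ 9/24 = 3/8.
The tighter constraint is Co-op A's, so cooperation needs δ ≥ 21/23.

21/23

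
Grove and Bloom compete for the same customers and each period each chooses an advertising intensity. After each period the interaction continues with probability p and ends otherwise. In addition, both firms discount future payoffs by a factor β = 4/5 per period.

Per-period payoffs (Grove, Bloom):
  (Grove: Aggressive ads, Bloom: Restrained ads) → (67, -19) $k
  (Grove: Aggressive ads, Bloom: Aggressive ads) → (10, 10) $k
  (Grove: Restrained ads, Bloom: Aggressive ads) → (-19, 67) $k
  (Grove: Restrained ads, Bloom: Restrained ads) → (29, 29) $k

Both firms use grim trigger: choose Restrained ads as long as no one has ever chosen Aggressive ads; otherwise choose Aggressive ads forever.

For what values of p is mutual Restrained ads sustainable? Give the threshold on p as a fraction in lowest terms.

5/6

With continuation probability p and discount β, the effective per-period discount factor is βp.
Grim-trigger IC: βp ≥ (67−29)/(67−10) = 2/3.
So p ≥ (2/3)/(4/5) = 5/6.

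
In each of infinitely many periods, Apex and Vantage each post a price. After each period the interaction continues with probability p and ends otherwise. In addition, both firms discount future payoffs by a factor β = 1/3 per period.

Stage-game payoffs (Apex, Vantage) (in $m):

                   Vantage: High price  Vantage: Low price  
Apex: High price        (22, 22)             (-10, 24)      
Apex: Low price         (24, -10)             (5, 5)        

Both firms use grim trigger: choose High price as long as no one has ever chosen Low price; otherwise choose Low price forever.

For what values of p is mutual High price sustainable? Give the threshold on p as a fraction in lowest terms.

Expected continuation weight on next period's payoff is β·p = 1/3·p, which plays the role of the discount factor.
Cooperation requires 1/3·p ≥ (24−22)/(24−5) = 2/19, hence p ≥ 6/19.

6/19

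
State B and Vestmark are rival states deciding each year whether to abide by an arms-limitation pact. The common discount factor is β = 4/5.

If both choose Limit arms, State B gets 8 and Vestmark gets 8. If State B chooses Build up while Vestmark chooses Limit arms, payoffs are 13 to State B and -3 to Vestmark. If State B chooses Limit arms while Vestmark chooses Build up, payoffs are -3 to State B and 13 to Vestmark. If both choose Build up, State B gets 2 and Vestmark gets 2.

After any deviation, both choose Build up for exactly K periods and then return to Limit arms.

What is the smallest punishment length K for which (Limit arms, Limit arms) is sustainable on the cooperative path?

2

IC: β(1−β^K)/(1−β) ≥ (13−8)/(8−2) = 5/6.
With β = 4/5: need 1 − β^K ≥ 5/6·(1−4/5)/(4/5), i.e. β^K ≤ 0.7917.
Since (4/5)^1 = 0.8000 and (4/5)^2 = 0.6400, the smallest such K is 2.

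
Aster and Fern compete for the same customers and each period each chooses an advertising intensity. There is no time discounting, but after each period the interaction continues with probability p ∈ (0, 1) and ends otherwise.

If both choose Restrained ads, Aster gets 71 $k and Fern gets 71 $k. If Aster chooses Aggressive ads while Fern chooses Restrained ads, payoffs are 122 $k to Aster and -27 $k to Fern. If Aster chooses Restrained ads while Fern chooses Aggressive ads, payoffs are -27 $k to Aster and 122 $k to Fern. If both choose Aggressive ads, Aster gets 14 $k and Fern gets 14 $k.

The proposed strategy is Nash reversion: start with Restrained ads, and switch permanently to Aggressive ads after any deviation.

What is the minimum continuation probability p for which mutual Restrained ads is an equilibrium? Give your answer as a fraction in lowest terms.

Expected cooperation value is 71 + p·71 + p²·71 + … = 71/(1−p); deviation gives 122 + p·14/(1−p).
71 ≥ 122(1−p) + 14p ⇒ 108p ≥ 51 ⇒ p ≥ 51/108 = 17/36.

17/36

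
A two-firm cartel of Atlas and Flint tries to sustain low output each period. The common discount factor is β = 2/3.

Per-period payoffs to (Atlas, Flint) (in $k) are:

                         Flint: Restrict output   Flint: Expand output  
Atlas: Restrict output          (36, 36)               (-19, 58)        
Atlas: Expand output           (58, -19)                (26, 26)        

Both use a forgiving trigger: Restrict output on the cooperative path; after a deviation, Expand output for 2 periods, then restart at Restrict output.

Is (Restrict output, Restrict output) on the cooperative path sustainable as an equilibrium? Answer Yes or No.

No

A one-shot deviation gives 58 now, then 26 for 2 periods, then back to 36.
Gain from deviating: (58−36) today; loss: (36−26) in each of the next 2 periods.
No-deviation condition: (36−26)(β+…+β^2) ≥ 58−36, i.e. β+…+β^2 ≥ 11/5.
At β = 2/3: β+…+β^2 = 1.1111 < 2.2000.
So cooperation is not sustainable.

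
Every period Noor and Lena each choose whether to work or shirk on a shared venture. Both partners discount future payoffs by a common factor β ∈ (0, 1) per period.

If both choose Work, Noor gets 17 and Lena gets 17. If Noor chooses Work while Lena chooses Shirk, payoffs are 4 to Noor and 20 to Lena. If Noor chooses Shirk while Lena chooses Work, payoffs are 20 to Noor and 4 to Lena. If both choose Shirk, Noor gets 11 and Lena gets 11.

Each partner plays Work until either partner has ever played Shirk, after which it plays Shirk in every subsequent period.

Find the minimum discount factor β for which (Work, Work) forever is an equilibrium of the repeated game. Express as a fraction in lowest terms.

1/3

One-period gain from deviating is 20 − 17 = 3. The loss is 17 − 11 = 6 in every subsequent period, with present value 6·β/(1−β).
Deviation is unprofitable when 6·β/(1−β) ≥ 3, i.e. β/(1−β) ≥ 1/2.
Equivalently β ≥ 3/(3+6) = 1/3.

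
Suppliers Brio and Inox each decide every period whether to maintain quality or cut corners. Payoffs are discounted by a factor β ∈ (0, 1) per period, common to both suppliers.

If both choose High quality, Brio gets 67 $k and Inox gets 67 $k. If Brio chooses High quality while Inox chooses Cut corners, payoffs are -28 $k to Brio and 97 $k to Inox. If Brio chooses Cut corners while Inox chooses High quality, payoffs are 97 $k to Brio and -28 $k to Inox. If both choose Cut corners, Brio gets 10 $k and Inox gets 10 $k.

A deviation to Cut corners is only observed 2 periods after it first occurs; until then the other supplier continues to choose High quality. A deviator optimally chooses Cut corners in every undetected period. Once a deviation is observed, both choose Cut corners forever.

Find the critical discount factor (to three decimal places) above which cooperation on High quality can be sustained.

A deviator earns 97 for 2 periods, then 10 forever; cooperating earns 67 forever. Multiplying the IC by (1−β):
67 ≥ 97(1−β^2) + 10β^2, so 87·β^2 ≥ 30 and β^2 ≥ 10/29.
β ≥ (10/29)^(1/2) ≈ 0.587.

0.587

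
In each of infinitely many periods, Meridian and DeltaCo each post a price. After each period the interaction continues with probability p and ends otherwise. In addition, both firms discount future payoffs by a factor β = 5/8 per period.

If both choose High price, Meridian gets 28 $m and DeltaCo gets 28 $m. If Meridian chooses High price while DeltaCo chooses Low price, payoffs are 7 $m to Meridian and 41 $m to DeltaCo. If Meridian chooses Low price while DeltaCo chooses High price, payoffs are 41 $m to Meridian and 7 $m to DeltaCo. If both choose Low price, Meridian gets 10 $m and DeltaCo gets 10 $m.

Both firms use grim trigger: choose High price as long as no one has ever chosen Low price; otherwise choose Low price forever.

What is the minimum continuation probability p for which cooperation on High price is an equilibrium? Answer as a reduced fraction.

104/155

With continuation probability p and discount β, the effective per-period discount factor is βp.
Grim-trigger IC: βp ≥ (41−28)/(41−10) = 13/31.
So p ≥ (13/31)/(5/8) = 104/155.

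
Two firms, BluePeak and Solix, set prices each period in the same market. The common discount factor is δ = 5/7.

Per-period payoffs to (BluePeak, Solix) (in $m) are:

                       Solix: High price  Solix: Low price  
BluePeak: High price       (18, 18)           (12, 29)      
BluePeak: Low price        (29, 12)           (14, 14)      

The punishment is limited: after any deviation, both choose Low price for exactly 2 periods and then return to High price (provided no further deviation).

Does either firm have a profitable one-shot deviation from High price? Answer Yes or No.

Yes

A one-shot deviation gives 29 now, then 14 for 2 periods, then back to 18.
Gain from deviating: (29−18) today; loss: (18−14) in each of the next 2 periods.
No-deviation condition: (18−14)(δ+…+δ^2) ≥ 29−18, i.e. δ+…+δ^2 ≥ 11/4.
At δ = 5/7: δ+…+δ^2 = 1.2245 < 2.7500.
So cooperation is not sustainable.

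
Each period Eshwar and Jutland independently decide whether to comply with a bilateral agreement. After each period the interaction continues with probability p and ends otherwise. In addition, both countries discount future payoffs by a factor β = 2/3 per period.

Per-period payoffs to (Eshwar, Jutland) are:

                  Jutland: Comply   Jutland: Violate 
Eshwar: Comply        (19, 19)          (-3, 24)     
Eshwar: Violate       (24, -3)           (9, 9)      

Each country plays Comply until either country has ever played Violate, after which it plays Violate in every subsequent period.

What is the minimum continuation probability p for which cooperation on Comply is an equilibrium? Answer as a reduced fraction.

1/2

Expected continuation weight on next period's payoff is β·p = 2/3·p, which plays the role of the discount factor.
Cooperation requires 2/3·p ≥ (24−19)/(24−9) = 1/3, hence p ≥ 1/2.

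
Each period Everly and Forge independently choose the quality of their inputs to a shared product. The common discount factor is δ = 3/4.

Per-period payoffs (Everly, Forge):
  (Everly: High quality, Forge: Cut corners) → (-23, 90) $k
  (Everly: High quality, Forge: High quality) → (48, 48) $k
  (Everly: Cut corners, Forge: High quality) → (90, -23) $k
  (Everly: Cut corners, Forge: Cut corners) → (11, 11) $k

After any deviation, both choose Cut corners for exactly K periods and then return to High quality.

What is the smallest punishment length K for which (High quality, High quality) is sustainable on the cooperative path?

Need Σ_{k=1}^{K} δ^k ≥ (90−48)/(48−11) = 1.1351 at δ = 3/4.
At K = 1 the sum is 0.7500 < 1.1351; at K = 2 it is 1.3125 ≥ 1.1351.
So the minimum punishment length is K = 2.

2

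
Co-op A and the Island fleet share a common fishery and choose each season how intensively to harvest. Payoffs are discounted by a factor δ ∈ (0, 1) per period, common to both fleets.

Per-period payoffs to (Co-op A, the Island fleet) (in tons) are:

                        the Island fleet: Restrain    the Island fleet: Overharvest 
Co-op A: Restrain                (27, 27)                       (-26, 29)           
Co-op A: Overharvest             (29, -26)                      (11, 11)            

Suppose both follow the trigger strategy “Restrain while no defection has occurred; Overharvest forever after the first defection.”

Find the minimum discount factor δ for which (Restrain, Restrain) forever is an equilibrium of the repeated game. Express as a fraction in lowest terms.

1/9

One-period gain from deviating is 29 − 27 = 2. The loss is 27 − 11 = 16 in every subsequent period, with present value 16·δ/(1−δ).
Deviation is unprofitable when 16·δ/(1−δ) ≥ 2, i.e. δ/(1−δ) ≥ 1/8.
Equivalently δ ≥ 2/(2+16) = 1/9.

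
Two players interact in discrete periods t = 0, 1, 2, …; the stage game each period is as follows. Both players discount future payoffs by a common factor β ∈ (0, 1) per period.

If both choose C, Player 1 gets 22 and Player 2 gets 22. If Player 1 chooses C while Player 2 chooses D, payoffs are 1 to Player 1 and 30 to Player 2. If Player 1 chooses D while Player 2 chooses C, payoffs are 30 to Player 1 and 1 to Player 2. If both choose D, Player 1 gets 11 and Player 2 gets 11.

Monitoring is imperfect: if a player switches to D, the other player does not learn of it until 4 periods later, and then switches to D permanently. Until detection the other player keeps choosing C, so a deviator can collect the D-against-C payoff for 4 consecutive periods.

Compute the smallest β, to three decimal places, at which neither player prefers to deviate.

The best deviation is to choose D for all 4 undetected periods, earning 30 each, then 11 forever once detected.
Deviation value: 30(1−β^4)/(1−β) + 11β^4/(1−β); cooperation value: 22/(1−β).
IC: 22 ≥ 30(1−β^4) + 11β^4 = 30 − 19β^4.
So β^4 ≥ 8/19, giving β ≥ (8/19)^(1/4) ≈ 0.806.

0.806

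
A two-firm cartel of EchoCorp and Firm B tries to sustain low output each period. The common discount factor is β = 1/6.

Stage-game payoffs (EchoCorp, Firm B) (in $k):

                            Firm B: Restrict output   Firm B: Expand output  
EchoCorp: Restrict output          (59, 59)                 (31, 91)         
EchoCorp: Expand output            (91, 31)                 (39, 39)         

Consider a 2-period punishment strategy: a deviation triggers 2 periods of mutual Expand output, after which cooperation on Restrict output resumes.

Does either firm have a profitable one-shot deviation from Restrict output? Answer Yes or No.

IC: β+…+β^2 ≥ (91−59)/(59−39) = 8/5.
At β = 1/6: partial sum = 0.1944 < 1.6000. Cooperation not sustainable.

Yes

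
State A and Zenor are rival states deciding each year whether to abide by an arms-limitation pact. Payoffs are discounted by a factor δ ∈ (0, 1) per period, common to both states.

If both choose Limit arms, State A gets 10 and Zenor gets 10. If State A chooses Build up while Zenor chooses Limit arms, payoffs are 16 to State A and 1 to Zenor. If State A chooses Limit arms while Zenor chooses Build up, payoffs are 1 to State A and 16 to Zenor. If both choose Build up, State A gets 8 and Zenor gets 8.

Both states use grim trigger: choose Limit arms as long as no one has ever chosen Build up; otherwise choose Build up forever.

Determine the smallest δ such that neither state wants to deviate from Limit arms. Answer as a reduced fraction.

Cooperation forever yields 10 each period: 10/(1−δ).
Deviating yields 16 once, then 8 forever: 16 + 8δ/(1−δ).
No profitable deviation requires 10/(1−δ) ≥ 16 + 8δ/(1−δ).
Multiplying by (1−δ): 10 ≥ 16(1−δ) + 8δ = 16 − 8δ.
So 8δ ≥ 6, i.e. δ ≥ 6/8 = 3/4.

3/4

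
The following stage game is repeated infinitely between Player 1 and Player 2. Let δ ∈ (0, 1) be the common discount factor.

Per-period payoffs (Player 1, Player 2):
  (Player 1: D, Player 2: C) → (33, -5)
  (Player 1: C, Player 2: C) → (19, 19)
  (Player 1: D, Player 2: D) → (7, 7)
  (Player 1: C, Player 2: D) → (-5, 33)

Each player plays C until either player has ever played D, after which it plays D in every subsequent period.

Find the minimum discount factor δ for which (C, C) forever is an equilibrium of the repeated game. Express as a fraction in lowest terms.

7/13

Under grim trigger the critical discount factor is (T−C)/(T−P) with T = 33, C = 19, P = 7.
δ* = (33−19)/(33−7) = 14/26 = 7/13.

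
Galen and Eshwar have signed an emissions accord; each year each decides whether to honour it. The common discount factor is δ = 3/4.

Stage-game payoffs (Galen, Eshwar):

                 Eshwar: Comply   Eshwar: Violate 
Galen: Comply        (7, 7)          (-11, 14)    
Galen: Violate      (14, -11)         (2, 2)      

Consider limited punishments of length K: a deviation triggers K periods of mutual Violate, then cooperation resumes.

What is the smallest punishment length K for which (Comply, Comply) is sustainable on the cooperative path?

Need Σ_{k=1}^{K} δ^k ≥ (14−7)/(7−2) = 1.4000 at δ = 3/4.
At K = 2 the sum is 1.3125 < 1.4000; at K = 3 it is 1.7344 ≥ 1.4000.
So the minimum punishment length is K = 3.

3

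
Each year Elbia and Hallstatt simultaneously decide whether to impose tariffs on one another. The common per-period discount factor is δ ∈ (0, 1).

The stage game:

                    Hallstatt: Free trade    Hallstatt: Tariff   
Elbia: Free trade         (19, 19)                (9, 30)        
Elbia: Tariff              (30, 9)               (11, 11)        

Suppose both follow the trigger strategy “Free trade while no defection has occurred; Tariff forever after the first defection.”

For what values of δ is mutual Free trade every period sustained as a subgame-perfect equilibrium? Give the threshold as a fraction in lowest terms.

11/19

Cooperation forever yields 19 each period: 19/(1−δ).
Deviating yields 30 once, then 11 forever: 30 + 11δ/(1−δ).
No profitable deviation requires 19/(1−δ) ≥ 30 + 11δ/(1−δ).
Multiplying by (1−δ): 19 ≥ 30(1−δ) + 11δ = 30 − 19δ.
So 19δ ≥ 11, i.e. δ ≥ 11/19.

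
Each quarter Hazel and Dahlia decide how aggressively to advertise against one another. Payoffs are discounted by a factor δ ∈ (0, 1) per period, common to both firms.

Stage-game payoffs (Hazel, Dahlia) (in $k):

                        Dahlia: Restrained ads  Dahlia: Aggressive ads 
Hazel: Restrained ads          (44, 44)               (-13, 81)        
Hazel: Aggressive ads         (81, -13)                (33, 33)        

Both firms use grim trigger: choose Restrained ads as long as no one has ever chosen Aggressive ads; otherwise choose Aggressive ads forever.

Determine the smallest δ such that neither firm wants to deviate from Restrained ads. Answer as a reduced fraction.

Cooperation forever yields 44 each period: 44/(1−δ).
Deviating yields 81 once, then 33 forever: 81 + 33δ/(1−δ).
No profitable deviation requires 44/(1−δ) ≥ 81 + 33δ/(1−δ).
Multiplying by (1−δ): 44 ≥ 81(1−δ) + 33δ = 81 − 48δ.
So 48δ ≥ 37, i.e. δ ≥ 37/48.

37/48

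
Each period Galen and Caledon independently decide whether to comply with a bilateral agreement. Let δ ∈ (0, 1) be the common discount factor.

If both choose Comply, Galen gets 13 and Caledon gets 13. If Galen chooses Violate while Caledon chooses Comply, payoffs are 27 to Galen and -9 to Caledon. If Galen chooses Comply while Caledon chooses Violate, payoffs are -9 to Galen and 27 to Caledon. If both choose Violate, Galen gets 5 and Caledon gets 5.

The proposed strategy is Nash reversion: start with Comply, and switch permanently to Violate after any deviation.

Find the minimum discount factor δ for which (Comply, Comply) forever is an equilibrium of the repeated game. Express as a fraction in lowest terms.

7/11

13/(1−δ) ≥ 27 + 5δ/(1−δ)
13 ≥ 27 − 22δ
δ ≥ 14/22 = 7/11.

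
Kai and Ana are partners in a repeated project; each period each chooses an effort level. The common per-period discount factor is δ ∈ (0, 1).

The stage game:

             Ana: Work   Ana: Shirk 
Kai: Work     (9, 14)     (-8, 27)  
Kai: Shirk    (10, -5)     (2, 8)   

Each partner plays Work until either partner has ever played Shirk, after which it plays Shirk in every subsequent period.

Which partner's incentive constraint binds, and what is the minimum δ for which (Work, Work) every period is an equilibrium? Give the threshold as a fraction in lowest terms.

Ana; δ ≥ 13/19

For Kai: deviation gain 10−9 = 1, per-period punishment loss 9−2 = 7. IC gives δ ≥ 1/8.
For Ana: gain 13, loss 6 per period, so δ ≥ 13/19.
The tighter constraint is Ana's, so cooperation needs δ ≥ 13/19.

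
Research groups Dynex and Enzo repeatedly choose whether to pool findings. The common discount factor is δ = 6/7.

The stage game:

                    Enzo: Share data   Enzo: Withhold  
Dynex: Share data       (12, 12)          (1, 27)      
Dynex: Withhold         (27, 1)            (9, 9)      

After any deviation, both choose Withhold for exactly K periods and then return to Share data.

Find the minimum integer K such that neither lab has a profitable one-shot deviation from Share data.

IC: δ(1−δ^K)/(1−δ) ≥ (27−12)/(12−9) = 5.
With δ = 6/7: need 1 − δ^K ≥ 5·(1−6/7)/(6/7), i.e. δ^K ≤ 0.1667.
Since (6/7)^11 = 0.1835 and (6/7)^12 = 0.1573, the smallest such K is 12.

12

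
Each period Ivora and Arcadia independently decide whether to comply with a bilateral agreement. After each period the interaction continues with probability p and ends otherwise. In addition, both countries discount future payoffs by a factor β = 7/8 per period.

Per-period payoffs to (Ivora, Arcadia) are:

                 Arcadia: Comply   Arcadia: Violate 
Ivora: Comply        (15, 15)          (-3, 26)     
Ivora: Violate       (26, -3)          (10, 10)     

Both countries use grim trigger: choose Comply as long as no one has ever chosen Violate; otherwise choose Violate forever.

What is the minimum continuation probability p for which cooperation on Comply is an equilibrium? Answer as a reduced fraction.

With continuation probability p and discount β, the effective per-period discount factor is βp.
Grim-trigger IC: βp ≥ (26−15)/(26−10) = 11/16.
So p ≥ (11/16)/(7/8) = 11/14.

11/14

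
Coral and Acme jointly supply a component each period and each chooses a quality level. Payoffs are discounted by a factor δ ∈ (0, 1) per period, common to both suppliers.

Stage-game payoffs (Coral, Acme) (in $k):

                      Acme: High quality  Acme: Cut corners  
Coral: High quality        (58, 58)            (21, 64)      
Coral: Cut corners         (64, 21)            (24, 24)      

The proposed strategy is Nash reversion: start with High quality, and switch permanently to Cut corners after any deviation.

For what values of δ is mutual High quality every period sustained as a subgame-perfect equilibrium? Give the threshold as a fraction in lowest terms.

Cooperation forever yields 58 each period: 58/(1−δ).
Deviating yields 64 once, then 24 forever: 64 + 24δ/(1−δ).
No profitable deviation requires 58/(1−δ) ≥ 64 + 24δ/(1−δ).
Multiplying by (1−δ): 58 ≥ 64(1−δ) + 24δ = 64 − 40δ.
So 40δ ≥ 6, i.e. δ ≥ 6/40 = 3/20.

3/20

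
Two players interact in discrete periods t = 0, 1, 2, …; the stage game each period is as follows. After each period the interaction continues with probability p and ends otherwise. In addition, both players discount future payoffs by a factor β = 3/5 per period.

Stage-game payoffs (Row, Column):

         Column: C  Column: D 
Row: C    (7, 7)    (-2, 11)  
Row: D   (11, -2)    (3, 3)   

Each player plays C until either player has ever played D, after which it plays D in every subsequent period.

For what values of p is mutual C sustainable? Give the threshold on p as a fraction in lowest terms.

Expected continuation weight on next period's payoff is β·p = 3/5·p, which plays the role of the discount factor.
Cooperation requires 3/5·p ≥ (11−7)/(11−3) = 1/2, hence p ≥ 5/6.

5/6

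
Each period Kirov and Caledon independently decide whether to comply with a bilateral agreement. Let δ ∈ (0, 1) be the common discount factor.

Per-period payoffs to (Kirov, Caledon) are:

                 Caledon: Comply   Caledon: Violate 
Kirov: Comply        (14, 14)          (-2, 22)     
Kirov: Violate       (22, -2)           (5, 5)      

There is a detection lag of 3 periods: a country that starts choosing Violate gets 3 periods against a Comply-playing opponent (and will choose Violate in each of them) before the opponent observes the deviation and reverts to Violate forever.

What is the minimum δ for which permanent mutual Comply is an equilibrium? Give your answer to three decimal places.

0.778

The best deviation is to choose Violate for all 3 undetected periods, earning 22 each, then 5 forever once detected.
Deviation value: 22(1−δ^3)/(1−δ) + 5δ^3/(1−δ); cooperation value: 14/(1−δ).
IC: 14 ≥ 22(1−δ^3) + 5δ^3 = 22 − 17δ^3.
So δ^3 ≥ 8/17, giving δ ≥ (8/17)^(1/3) ≈ 0.778.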